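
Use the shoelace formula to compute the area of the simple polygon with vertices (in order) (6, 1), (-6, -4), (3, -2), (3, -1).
Area = 9

Shoelace formula: Area = (1/2) |Σ_i (x_i · y_{i+1} − x_{i+1} · y_i)| (indices mod n). Compute each cross term:
  (6)(-4) − (-6)(1) = -18
  (-6)(-2) − (3)(-4) = 24
  (3)(-1) − (3)(-2) = 3
  (3)(1) − (6)(-1) = 9
Sum = 18, so (signed) Area = 18/2 = 9, |Area| = 9.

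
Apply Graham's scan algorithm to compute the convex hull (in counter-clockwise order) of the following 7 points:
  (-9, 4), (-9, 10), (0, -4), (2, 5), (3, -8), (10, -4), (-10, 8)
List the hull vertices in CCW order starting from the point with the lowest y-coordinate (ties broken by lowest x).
Hull (CCW) = [(3, -8), (10, -4), (2, 5), (-9, 10), (-10, 8), (-9, 4)]

Graham scan procedure:
  1. Find the pivot p₀ = point with lowest y (tie → lowest x): (3, -8).
  2. Sort the remaining points by polar angle around p₀.
  3. Walk through sorted points, maintaining a stack; pop the top while the last three entries make a non-left turn (cross product ≤ 0).
  4. Final stack is the convex hull in CCW order: (3, -8), (10, -4), (2, 5), (-9, 10), (-10, 8), (-9, 4).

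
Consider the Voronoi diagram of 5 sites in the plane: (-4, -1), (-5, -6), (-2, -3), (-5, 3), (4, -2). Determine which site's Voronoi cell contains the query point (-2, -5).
Nearest site = (-2, -3)

The Voronoi cell of site s contains exactly those query points closer to s than to any other site. Compute squared distances from q = (-2, -5) to each site:
  (-2 − -2)² + (-3 − -5)² = 4
  (-5 − -2)² + (-6 − -5)² = 10
  (-4 − -2)² + (-1 − -5)² = 20
  (4 − -2)² + (-2 − -5)² = 45
  (-5 − -2)² + (3 − -5)² = 73
Minimum is attained by (-2, -3), so q lies in its Voronoi cell.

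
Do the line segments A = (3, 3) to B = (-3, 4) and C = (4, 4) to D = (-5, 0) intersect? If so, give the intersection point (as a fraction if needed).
Yes; intersection at (23/11, 104/33) (t = 5/33 on AB, s = 7/33 on CD)

Parametrize AB as A + t(B − A) = (3 + -6 t, 3 + 1 t) and CD as C + s(D − C) = (4 + -9 s, 4 + -4 s). Solve the linear system for (t, s). Determinant = -33 ≠ 0, so a unique intersection of the containing lines exists. Solution: t = 5/33, s = 7/33 — both in [0, 1], so the segments cross. Intersection point: (23/11, 104/33).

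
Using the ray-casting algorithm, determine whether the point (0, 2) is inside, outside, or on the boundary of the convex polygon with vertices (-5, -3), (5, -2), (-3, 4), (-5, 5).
The point (0, 2) lies strictly outside the polygon

Cast a horizontal ray to the right from the query point and count how many polygon edges it crosses (each edge strictly once or zero times, handled with the usual half-open convention). 
Parity of crossings → even ⇒ outside.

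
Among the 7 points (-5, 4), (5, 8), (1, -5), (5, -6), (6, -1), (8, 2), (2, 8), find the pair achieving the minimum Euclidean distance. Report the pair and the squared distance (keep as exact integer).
Pair = ((5, 8), (2, 8)); squared distance = 9

Compute all C(7, 2) = 21 pairwise squared distances (x_i − x_j)² + (y_i − y_j)². The minimum is 9, attained by the pair ((5, 8), (2, 8)).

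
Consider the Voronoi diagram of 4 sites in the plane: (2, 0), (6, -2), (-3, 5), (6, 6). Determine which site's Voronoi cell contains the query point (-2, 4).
Nearest site = (-3, 5)

The Voronoi cell of site s contains exactly those query points closer to s than to any other site. Compute squared distances from q = (-2, 4) to each site:
  (-3 − -2)² + (5 − 4)² = 2
  (2 − -2)² + (0 − 4)² = 32
  (6 − -2)² + (6 − 4)² = 68
  (6 − -2)² + (-2 − 4)² = 100
Minimum is attained by (-3, 5), so q lies in its Voronoi cell.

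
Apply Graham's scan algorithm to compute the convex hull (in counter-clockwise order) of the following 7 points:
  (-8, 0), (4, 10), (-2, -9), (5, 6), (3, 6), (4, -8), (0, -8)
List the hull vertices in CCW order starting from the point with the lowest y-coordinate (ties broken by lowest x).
Hull (CCW) = [(-2, -9), (4, -8), (5, 6), (4, 10), (-8, 0)]

Graham scan procedure:
  1. Find the pivot p₀ = point with lowest y (tie → lowest x): (-2, -9).
  2. Sort the remaining points by polar angle around p₀.
  3. Walk through sorted points, maintaining a stack; pop the top while the last three entries make a non-left turn (cross product ≤ 0).
  4. Final stack is the convex hull in CCW order: (-2, -9), (4, -8), (5, 6), (4, 10), (-8, 0).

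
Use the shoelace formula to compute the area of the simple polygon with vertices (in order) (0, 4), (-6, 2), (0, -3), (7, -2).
Area = 91/2

Shoelace formula: Area = (1/2) |Σ_i (x_i · y_{i+1} − x_{i+1} · y_i)| (indices mod n). Compute each cross term:
  (0)(2) − (-6)(4) = 24
  (-6)(-3) − (0)(2) = 18
  (0)(-2) − (7)(-3) = 21
  (7)(4) − (0)(-2) = 28
Sum = 91, so (signed) Area = 91/2 = 91/2, |Area| = 91/2.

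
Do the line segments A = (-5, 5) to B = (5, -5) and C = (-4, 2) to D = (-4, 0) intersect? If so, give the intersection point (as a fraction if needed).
No (intersection of containing lines falls outside at least one segment)

Parametrize and solve: t = 1/10, s = -1. At least one of these is outside [0, 1], so the segments do not intersect.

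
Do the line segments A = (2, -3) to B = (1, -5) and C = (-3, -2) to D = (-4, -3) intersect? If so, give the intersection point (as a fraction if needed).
No (intersection of containing lines falls outside at least one segment)

Parametrize and solve: t = -6, s = -11. At least one of these is outside [0, 1], so the segments do not intersect.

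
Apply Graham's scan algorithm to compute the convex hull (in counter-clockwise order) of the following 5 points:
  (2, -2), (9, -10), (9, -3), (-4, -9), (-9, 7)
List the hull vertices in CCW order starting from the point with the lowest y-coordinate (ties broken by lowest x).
Hull (CCW) = [(9, -10), (9, -3), (-9, 7), (-4, -9)]

Graham scan procedure:
  1. Find the pivot p₀ = point with lowest y (tie → lowest x): (9, -10).
  2. Sort the remaining points by polar angle around p₀.
  3. Walk through sorted points, maintaining a stack; pop the top while the last three entries make a non-left turn (cross product ≤ 0).
  4. Final stack is the convex hull in CCW order: (9, -10), (9, -3), (-9, 7), (-4, -9).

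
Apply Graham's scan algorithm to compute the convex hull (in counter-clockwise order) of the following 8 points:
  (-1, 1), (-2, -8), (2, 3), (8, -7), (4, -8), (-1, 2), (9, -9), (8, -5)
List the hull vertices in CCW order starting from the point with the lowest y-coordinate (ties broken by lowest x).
Hull (CCW) = [(9, -9), (8, -5), (2, 3), (-1, 2), (-2, -8)]

Graham scan procedure:
  1. Find the pivot p₀ = point with lowest y (tie → lowest x): (9, -9).
  2. Sort the remaining points by polar angle around p₀.
  3. Walk through sorted points, maintaining a stack; pop the top while the last three entries make a non-left turn (cross product ≤ 0).
  4. Final stack is the convex hull in CCW order: (9, -9), (8, -5), (2, 3), (-1, 2), (-2, -8).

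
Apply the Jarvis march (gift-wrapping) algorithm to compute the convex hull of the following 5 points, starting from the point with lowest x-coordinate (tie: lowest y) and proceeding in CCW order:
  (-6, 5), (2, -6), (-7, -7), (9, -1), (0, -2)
Hull (CCW) = [(-7, -7), (2, -6), (9, -1), (-6, 5)]

Jarvis march: at each step, from the current hull vertex p, select the next vertex q as the point such that every other point lies strictly to the left of (or on) the directed line p → q. (Equivalently: for every other point r, the cross product (q − p) × (r − p) ≥ 0.)
Starting point (lowest x, tie lowest y): (-7, -7). Wrap until returning to start. Resulting hull: (-7, -7), (2, -6), (9, -1), (-6, 5).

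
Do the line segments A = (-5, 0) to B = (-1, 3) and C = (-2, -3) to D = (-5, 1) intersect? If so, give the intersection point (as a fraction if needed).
Yes; intersection at (-113/25, 9/25) (t = 3/25 on AB, s = 21/25 on CD)

Parametrize AB as A + t(B − A) = (-5 + 4 t, 0 + 3 t) and CD as C + s(D − C) = (-2 + -3 s, -3 + 4 s). Solve the linear system for (t, s). Determinant = -25 ≠ 0, so a unique intersection of the containing lines exists. Solution: t = 3/25, s = 21/25 — both in [0, 1], so the segments cross. Intersection point: (-113/25, 9/25).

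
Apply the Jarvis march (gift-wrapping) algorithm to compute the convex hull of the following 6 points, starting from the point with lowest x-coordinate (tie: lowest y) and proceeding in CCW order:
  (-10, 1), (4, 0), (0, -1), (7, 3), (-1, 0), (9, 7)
Hull (CCW) = [(-10, 1), (0, -1), (4, 0), (7, 3), (9, 7)]

Jarvis march: at each step, from the current hull vertex p, select the next vertex q as the point such that every other point lies strictly to the left of (or on) the directed line p → q. (Equivalently: for every other point r, the cross product (q − p) × (r − p) ≥ 0.)
Starting point (lowest x, tie lowest y): (-10, 1). Wrap until returning to start. Resulting hull: (-10, 1), (0, -1), (4, 0), (7, 3), (9, 7).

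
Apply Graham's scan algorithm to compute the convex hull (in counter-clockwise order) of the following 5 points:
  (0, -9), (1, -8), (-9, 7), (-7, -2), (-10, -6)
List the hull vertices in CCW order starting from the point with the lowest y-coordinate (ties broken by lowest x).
Hull (CCW) = [(0, -9), (1, -8), (-9, 7), (-10, -6)]

Graham scan procedure:
  1. Find the pivot p₀ = point with lowest y (tie → lowest x): (0, -9).
  2. Sort the remaining points by polar angle around p₀.
  3. Walk through sorted points, maintaining a stack; pop the top while the last three entries make a non-left turn (cross product ≤ 0).
  4. Final stack is the convex hull in CCW order: (0, -9), (1, -8), (-9, 7), (-10, -6).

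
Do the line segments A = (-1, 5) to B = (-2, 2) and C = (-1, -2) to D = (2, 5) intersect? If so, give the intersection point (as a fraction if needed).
No (intersection of containing lines falls outside at least one segment)

Parametrize and solve: t = 21/2, s = -7/2. At least one of these is outside [0, 1], so the segments do not intersect.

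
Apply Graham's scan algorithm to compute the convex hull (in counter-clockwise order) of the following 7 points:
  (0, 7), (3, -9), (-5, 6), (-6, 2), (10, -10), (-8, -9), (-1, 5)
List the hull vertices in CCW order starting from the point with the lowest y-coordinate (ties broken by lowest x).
Hull (CCW) = [(10, -10), (0, 7), (-5, 6), (-6, 2), (-8, -9)]

Graham scan procedure:
  1. Find the pivot p₀ = point with lowest y (tie → lowest x): (10, -10).
  2. Sort the remaining points by polar angle around p₀.
  3. Walk through sorted points, maintaining a stack; pop the top while the last three entries make a non-left turn (cross product ≤ 0).
  4. Final stack is the convex hull in CCW order: (10, -10), (0, 7), (-5, 6), (-6, 2), (-8, -9).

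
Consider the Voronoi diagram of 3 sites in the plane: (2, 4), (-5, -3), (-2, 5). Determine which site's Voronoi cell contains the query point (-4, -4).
Nearest site = (-5, -3)

The Voronoi cell of site s contains exactly those query points closer to s than to any other site. Compute squared distances from q = (-4, -4) to each site:
  (-5 − -4)² + (-3 − -4)² = 2
  (-2 − -4)² + (5 − -4)² = 85
  (2 − -4)² + (4 − -4)² = 100
Minimum is attained by (-5, -3), so q lies in its Voronoi cell.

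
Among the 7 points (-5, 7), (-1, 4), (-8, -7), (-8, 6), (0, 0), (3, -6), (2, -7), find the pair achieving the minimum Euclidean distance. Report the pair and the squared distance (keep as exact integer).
Pair = ((3, -6), (2, -7)); squared distance = 2

Compute all C(7, 2) = 21 pairwise squared distances (x_i − x_j)² + (y_i − y_j)². The minimum is 2, attained by the pair ((3, -6), (2, -7)).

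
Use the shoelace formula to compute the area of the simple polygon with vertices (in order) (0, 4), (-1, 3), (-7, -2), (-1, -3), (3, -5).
Area = 36

Shoelace formula: Area = (1/2) |Σ_i (x_i · y_{i+1} − x_{i+1} · y_i)| (indices mod n). Compute each cross term:
  (0)(3) − (-1)(4) = 4
  (-1)(-2) − (-7)(3) = 23
  (-7)(-3) − (-1)(-2) = 19
  (-1)(-5) − (3)(-3) = 14
  (3)(4) − (0)(-5) = 12
Sum = 72, so (signed) Area = 72/2 = 36, |Area| = 36.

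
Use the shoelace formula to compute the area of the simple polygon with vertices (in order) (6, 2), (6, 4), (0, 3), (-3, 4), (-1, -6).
Area = 95/2

Shoelace formula: Area = (1/2) |Σ_i (x_i · y_{i+1} − x_{i+1} · y_i)| (indices mod n). Compute each cross term:
  (6)(4) − (6)(2) = 12
  (6)(3) − (0)(4) = 18
  (0)(4) − (-3)(3) = 9
  (-3)(-6) − (-1)(4) = 22
  (-1)(2) − (6)(-6) = 34
Sum = 95, so (signed) Area = 95/2 = 95/2, |Area| = 95/2.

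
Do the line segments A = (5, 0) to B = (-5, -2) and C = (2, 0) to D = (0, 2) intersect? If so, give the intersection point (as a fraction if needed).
No (intersection of containing lines falls outside at least one segment)

Parametrize and solve: t = 1/4, s = -1/4. At least one of these is outside [0, 1], so the segments do not intersect.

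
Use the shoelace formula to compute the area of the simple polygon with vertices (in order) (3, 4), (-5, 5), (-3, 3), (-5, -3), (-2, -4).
Area = 77/2

Shoelace formula: Area = (1/2) |Σ_i (x_i · y_{i+1} − x_{i+1} · y_i)| (indices mod n). Compute each cross term:
  (3)(5) − (-5)(4) = 35
  (-5)(3) − (-3)(5) = 0
  (-3)(-3) − (-5)(3) = 24
  (-5)(-4) − (-2)(-3) = 14
  (-2)(4) − (3)(-4) = 4
Sum = 77, so (signed) Area = 77/2 = 77/2, |Area| = 77/2.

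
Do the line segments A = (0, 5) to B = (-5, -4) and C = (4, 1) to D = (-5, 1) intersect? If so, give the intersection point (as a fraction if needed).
Yes; intersection at (-20/9, 1) (t = 4/9 on AB, s = 56/81 on CD)

Parametrize AB as A + t(B − A) = (0 + -5 t, 5 + -9 t) and CD as C + s(D − C) = (4 + -9 s, 1 + 0 s). Solve the linear system for (t, s). Determinant = 81 ≠ 0, so a unique intersection of the containing lines exists. Solution: t = 4/9, s = 56/81 — both in [0, 1], so the segments cross. Intersection point: (-20/9, 1).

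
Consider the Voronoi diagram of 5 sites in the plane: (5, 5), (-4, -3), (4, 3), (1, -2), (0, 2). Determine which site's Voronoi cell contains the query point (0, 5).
Nearest site = (0, 2)

The Voronoi cell of site s contains exactly those query points closer to s than to any other site. Compute squared distances from q = (0, 5) to each site:
  (0 − 0)² + (2 − 5)² = 9
  (4 − 0)² + (3 − 5)² = 20
  (5 − 0)² + (5 − 5)² = 25
  (1 − 0)² + (-2 − 5)² = 50
  (-4 − 0)² + (-3 − 5)² = 80
Minimum is attained by (0, 2), so q lies in its Voronoi cell.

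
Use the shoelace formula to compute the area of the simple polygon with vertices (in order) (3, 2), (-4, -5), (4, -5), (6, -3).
Area = 36

Shoelace formula: Area = (1/2) |Σ_i (x_i · y_{i+1} − x_{i+1} · y_i)| (indices mod n). Compute each cross term:
  (3)(-5) − (-4)(2) = -7
  (-4)(-5) − (4)(-5) = 40
  (4)(-3) − (6)(-5) = 18
  (6)(2) − (3)(-3) = 21
Sum = 72, so (signed) Area = 72/2 = 36, |Area| = 36.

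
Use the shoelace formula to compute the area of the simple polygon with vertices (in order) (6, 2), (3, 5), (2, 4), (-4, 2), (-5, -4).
Area = 43

Shoelace formula: Area = (1/2) |Σ_i (x_i · y_{i+1} − x_{i+1} · y_i)| (indices mod n). Compute each cross term:
  (6)(5) − (3)(2) = 24
  (3)(4) − (2)(5) = 2
  (2)(2) − (-4)(4) = 20
  (-4)(-4) − (-5)(2) = 26
  (-5)(2) − (6)(-4) = 14
Sum = 86, so (signed) Area = 86/2 = 43, |Area| = 43.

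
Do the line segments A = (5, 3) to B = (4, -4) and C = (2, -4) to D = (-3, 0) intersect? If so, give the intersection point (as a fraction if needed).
No (intersection of containing lines falls outside at least one segment)

Parametrize and solve: t = 47/39, s = -14/39. At least one of these is outside [0, 1], so the segments do not intersect.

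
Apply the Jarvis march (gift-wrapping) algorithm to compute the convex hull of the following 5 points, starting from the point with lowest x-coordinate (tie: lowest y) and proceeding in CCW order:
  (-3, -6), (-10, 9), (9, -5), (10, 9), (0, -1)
Hull (CCW) = [(-10, 9), (-3, -6), (9, -5), (10, 9)]

Jarvis march: at each step, from the current hull vertex p, select the next vertex q as the point such that every other point lies strictly to the left of (or on) the directed line p → q. (Equivalently: for every other point r, the cross product (q − p) × (r − p) ≥ 0.)
Starting point (lowest x, tie lowest y): (-10, 9). Wrap until returning to start. Resulting hull: (-10, 9), (-3, -6), (9, -5), (10, 9).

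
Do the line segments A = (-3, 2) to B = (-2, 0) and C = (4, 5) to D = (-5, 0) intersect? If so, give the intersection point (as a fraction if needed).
Yes; intersection at (-61/23, 30/23) (t = 8/23 on AB, s = 17/23 on CD)

Parametrize AB as A + t(B − A) = (-3 + 1 t, 2 + -2 t) and CD as C + s(D − C) = (4 + -9 s, 5 + -5 s). Solve the linear system for (t, s). Determinant = 23 ≠ 0, so a unique intersection of the containing lines exists. Solution: t = 8/23, s = 17/23 — both in [0, 1], so the segments cross. Intersection point: (-61/23, 30/23).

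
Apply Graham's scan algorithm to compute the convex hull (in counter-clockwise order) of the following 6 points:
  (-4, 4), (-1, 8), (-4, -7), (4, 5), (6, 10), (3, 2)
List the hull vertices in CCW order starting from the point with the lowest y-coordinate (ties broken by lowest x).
Hull (CCW) = [(-4, -7), (3, 2), (6, 10), (-1, 8), (-4, 4)]

Graham scan procedure:
  1. Find the pivot p₀ = point with lowest y (tie → lowest x): (-4, -7).
  2. Sort the remaining points by polar angle around p₀.
  3. Walk through sorted points, maintaining a stack; pop the top while the last three entries make a non-left turn (cross product ≤ 0).
  4. Final stack is the convex hull in CCW order: (-4, -7), (3, 2), (6, 10), (-1, 8), (-4, 4).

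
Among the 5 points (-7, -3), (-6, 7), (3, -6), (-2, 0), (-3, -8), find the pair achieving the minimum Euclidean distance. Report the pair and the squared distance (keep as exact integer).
Pair = ((-7, -3), (-2, 0)); squared distance = 34

Compute all C(5, 2) = 10 pairwise squared distances (x_i − x_j)² + (y_i − y_j)². The minimum is 34, attained by the pair ((-7, -3), (-2, 0)).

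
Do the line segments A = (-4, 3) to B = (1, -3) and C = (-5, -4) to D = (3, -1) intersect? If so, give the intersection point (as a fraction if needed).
Yes; intersection at (13/63, -43/21) (t = 53/63 on AB, s = 41/63 on CD)

Parametrize AB as A + t(B − A) = (-4 + 5 t, 3 + -6 t) and CD as C + s(D − C) = (-5 + 8 s, -4 + 3 s). Solve the linear system for (t, s). Determinant = -63 ≠ 0, so a unique intersection of the containing lines exists. Solution: t = 53/63, s = 41/63 — both in [0, 1], so the segments cross. Intersection point: (13/63, -43/21).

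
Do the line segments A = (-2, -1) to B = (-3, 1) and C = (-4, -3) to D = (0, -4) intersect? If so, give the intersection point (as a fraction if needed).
No (intersection of containing lines falls outside at least one segment)

Parametrize and solve: t = -10/7, s = 6/7. At least one of these is outside [0, 1], so the segments do not intersect.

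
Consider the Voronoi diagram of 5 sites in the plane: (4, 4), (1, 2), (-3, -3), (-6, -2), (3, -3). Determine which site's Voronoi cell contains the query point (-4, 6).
Nearest site = (1, 2)

The Voronoi cell of site s contains exactly those query points closer to s than to any other site. Compute squared distances from q = (-4, 6) to each site:
  (1 − -4)² + (2 − 6)² = 41
  (-6 − -4)² + (-2 − 6)² = 68
  (4 − -4)² + (4 − 6)² = 68
  (-3 − -4)² + (-3 − 6)² = 82
  (3 − -4)² + (-3 − 6)² = 130
Minimum is attained by (1, 2), so q lies in its Voronoi cell.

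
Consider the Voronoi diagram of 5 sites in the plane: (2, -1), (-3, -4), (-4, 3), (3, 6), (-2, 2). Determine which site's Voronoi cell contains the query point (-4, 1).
Nearest site = (-4, 3)

The Voronoi cell of site s contains exactly those query points closer to s than to any other site. Compute squared distances from q = (-4, 1) to each site:
  (-4 − -4)² + (3 − 1)² = 4
  (-2 − -4)² + (2 − 1)² = 5
  (-3 − -4)² + (-4 − 1)² = 26
  (2 − -4)² + (-1 − 1)² = 40
  (3 − -4)² + (6 − 1)² = 74
Minimum is attained by (-4, 3), so q lies in its Voronoi cell.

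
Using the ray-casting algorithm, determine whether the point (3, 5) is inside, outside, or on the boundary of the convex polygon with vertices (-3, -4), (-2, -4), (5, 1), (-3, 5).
The point (3, 5) lies strictly outside the polygon

Cast a horizontal ray to the right from the query point and count how many polygon edges it crosses (each edge strictly once or zero times, handled with the usual half-open convention). 
Parity of crossings → even ⇒ outside.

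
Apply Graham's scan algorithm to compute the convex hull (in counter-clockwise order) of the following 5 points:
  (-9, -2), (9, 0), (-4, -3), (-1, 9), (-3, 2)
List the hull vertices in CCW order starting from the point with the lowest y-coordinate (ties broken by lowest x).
Hull (CCW) = [(-4, -3), (9, 0), (-1, 9), (-9, -2)]

Graham scan procedure:
  1. Find the pivot p₀ = point with lowest y (tie → lowest x): (-4, -3).
  2. Sort the remaining points by polar angle around p₀.
  3. Walk through sorted points, maintaining a stack; pop the top while the last three entries make a non-left turn (cross product ≤ 0).
  4. Final stack is the convex hull in CCW order: (-4, -3), (9, 0), (-1, 9), (-9, -2).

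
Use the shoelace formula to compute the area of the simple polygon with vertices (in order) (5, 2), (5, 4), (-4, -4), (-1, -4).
Area = 18

Shoelace formula: Area = (1/2) |Σ_i (x_i · y_{i+1} − x_{i+1} · y_i)| (indices mod n). Compute each cross term:
  (5)(4) − (5)(2) = 10
  (5)(-4) − (-4)(4) = -4
  (-4)(-4) − (-1)(-4) = 12
  (-1)(2) − (5)(-4) = 18
Sum = 36, so (signed) Area = 36/2 = 18, |Area| = 18.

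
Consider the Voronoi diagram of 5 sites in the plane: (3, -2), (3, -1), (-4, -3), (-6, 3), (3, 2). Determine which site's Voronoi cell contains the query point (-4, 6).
Nearest site = (-6, 3)

The Voronoi cell of site s contains exactly those query points closer to s than to any other site. Compute squared distances from q = (-4, 6) to each site:
  (-6 − -4)² + (3 − 6)² = 13
  (3 − -4)² + (2 − 6)² = 65
  (-4 − -4)² + (-3 − 6)² = 81
  (3 − -4)² + (-1 − 6)² = 98
  (3 − -4)² + (-2 − 6)² = 113
Minimum is attained by (-6, 3), so q lies in its Voronoi cell.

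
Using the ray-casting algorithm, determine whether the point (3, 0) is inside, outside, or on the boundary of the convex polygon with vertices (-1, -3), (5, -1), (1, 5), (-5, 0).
The point (3, 0) lies strictly inside the polygon

Cast a horizontal ray to the right from the query point and count how many polygon edges it crosses (each edge strictly once or zero times, handled with the usual half-open convention). 
Parity of crossings → odd ⇒ inside.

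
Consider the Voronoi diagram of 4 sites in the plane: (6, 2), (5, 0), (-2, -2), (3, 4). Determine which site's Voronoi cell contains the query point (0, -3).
Nearest site = (-2, -2)

The Voronoi cell of site s contains exactly those query points closer to s than to any other site. Compute squared distances from q = (0, -3) to each site:
  (-2 − 0)² + (-2 − -3)² = 5
  (5 − 0)² + (0 − -3)² = 34
  (3 − 0)² + (4 − -3)² = 58
  (6 − 0)² + (2 − -3)² = 61
Minimum is attained by (-2, -2), so q lies in its Voronoi cell.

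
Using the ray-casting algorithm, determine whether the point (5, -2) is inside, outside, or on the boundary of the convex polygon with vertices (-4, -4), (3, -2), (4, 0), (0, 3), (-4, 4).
The point (5, -2) lies strictly outside the polygon

Cast a horizontal ray to the right from the query point and count how many polygon edges it crosses (each edge strictly once or zero times, handled with the usual half-open convention). 
Parity of crossings → even ⇒ outside.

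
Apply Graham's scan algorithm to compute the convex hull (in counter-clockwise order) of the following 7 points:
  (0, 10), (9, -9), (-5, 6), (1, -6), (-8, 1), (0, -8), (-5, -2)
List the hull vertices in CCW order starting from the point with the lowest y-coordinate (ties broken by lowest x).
Hull (CCW) = [(9, -9), (0, 10), (-5, 6), (-8, 1), (0, -8)]

Graham scan procedure:
  1. Find the pivot p₀ = point with lowest y (tie → lowest x): (9, -9).
  2. Sort the remaining points by polar angle around p₀.
  3. Walk through sorted points, maintaining a stack; pop the top while the last three entries make a non-left turn (cross product ≤ 0).
  4. Final stack is the convex hull in CCW order: (9, -9), (0, 10), (-5, 6), (-8, 1), (0, -8).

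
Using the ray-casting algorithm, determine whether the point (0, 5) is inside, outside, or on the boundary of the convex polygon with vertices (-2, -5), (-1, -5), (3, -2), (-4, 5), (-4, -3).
The point (0, 5) lies strictly outside the polygon

Cast a horizontal ray to the right from the query point and count how many polygon edges it crosses (each edge strictly once or zero times, handled with the usual half-open convention). 
Parity of crossings → even ⇒ outside.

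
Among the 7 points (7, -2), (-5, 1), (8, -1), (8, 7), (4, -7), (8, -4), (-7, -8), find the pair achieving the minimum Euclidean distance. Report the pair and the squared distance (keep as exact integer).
Pair = ((7, -2), (8, -1)); squared distance = 2

Compute all C(7, 2) = 21 pairwise squared distances (x_i − x_j)² + (y_i − y_j)². The minimum is 2, attained by the pair ((7, -2), (8, -1)).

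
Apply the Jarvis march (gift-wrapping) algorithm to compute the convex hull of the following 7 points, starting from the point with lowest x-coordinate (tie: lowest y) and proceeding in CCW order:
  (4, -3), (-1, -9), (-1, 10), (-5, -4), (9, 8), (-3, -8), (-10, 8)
Hull (CCW) = [(-10, 8), (-5, -4), (-3, -8), (-1, -9), (4, -3), (9, 8), (-1, 10)]

Jarvis march: at each step, from the current hull vertex p, select the next vertex q as the point such that every other point lies strictly to the left of (or on) the directed line p → q. (Equivalently: for every other point r, the cross product (q − p) × (r − p) ≥ 0.)
Starting point (lowest x, tie lowest y): (-10, 8). Wrap until returning to start. Resulting hull: (-10, 8), (-5, -4), (-3, -8), (-1, -9), (4, -3), (9, 8), (-1, 10).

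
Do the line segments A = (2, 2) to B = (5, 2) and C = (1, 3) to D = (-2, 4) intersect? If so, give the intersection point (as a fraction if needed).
No (intersection of containing lines falls outside at least one segment)

Parametrize and solve: t = 2/3, s = -1. At least one of these is outside [0, 1], so the segments do not intersect.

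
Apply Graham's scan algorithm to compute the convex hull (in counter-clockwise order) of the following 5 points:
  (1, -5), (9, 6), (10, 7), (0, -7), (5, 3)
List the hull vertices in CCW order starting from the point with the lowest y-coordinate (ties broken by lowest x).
Hull (CCW) = [(0, -7), (10, 7), (5, 3)]

Graham scan procedure:
  1. Find the pivot p₀ = point with lowest y (tie → lowest x): (0, -7).
  2. Sort the remaining points by polar angle around p₀.
  3. Walk through sorted points, maintaining a stack; pop the top while the last three entries make a non-left turn (cross product ≤ 0).
  4. Final stack is the convex hull in CCW order: (0, -7), (10, 7), (5, 3).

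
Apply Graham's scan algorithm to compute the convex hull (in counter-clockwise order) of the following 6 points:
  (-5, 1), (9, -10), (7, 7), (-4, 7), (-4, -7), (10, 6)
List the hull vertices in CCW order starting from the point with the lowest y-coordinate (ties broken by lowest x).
Hull (CCW) = [(9, -10), (10, 6), (7, 7), (-4, 7), (-5, 1), (-4, -7)]

Graham scan procedure:
  1. Find the pivot p₀ = point with lowest y (tie → lowest x): (9, -10).
  2. Sort the remaining points by polar angle around p₀.
  3. Walk through sorted points, maintaining a stack; pop the top while the last three entries make a non-left turn (cross product ≤ 0).
  4. Final stack is the convex hull in CCW order: (9, -10), (10, 6), (7, 7), (-4, 7), (-5, 1), (-4, -7).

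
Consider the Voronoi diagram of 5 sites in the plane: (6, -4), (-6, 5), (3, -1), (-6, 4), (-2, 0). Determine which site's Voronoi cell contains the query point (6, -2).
Nearest site = (6, -4)

The Voronoi cell of site s contains exactly those query points closer to s than to any other site. Compute squared distances from q = (6, -2) to each site:
  (6 − 6)² + (-4 − -2)² = 4
  (3 − 6)² + (-1 − -2)² = 10
  (-2 − 6)² + (0 − -2)² = 68
  (-6 − 6)² + (4 − -2)² = 180
  (-6 − 6)² + (5 − -2)² = 193
Minimum is attained by (6, -4), so q lies in its Voronoi cell.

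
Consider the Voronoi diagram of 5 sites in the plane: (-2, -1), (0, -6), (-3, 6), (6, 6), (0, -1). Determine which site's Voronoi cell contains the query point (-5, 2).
Nearest site = (-2, -1)

The Voronoi cell of site s contains exactly those query points closer to s than to any other site. Compute squared distances from q = (-5, 2) to each site:
  (-2 − -5)² + (-1 − 2)² = 18
  (-3 − -5)² + (6 − 2)² = 20
  (0 − -5)² + (-1 − 2)² = 34
  (0 − -5)² + (-6 − 2)² = 89
  (6 − -5)² + (6 − 2)² = 137
Minimum is attained by (-2, -1), so q lies in its Voronoi cell.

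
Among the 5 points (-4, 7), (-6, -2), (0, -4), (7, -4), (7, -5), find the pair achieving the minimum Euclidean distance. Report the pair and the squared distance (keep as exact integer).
Pair = ((7, -4), (7, -5)); squared distance = 1

Compute all C(5, 2) = 10 pairwise squared distances (x_i − x_j)² + (y_i − y_j)². The minimum is 1, attained by the pair ((7, -4), (7, -5)).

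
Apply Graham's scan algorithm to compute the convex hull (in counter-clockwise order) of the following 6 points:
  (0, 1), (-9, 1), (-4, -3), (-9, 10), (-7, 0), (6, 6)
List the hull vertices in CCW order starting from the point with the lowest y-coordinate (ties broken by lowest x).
Hull (CCW) = [(-4, -3), (6, 6), (-9, 10), (-9, 1)]

Graham scan procedure:
  1. Find the pivot p₀ = point with lowest y (tie → lowest x): (-4, -3).
  2. Sort the remaining points by polar angle around p₀.
  3. Walk through sorted points, maintaining a stack; pop the top while the last three entries make a non-left turn (cross product ≤ 0).
  4. Final stack is the convex hull in CCW order: (-4, -3), (6, 6), (-9, 10), (-9, 1).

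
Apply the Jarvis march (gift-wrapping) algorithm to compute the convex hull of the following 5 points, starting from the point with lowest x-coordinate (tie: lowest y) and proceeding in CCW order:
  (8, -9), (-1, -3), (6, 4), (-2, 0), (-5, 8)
Hull (CCW) = [(-5, 8), (-1, -3), (8, -9), (6, 4)]

Jarvis march: at each step, from the current hull vertex p, select the next vertex q as the point such that every other point lies strictly to the left of (or on) the directed line p → q. (Equivalently: for every other point r, the cross product (q − p) × (r − p) ≥ 0.)
Starting point (lowest x, tie lowest y): (-5, 8). Wrap until returning to start. Resulting hull: (-5, 8), (-1, -3), (8, -9), (6, 4).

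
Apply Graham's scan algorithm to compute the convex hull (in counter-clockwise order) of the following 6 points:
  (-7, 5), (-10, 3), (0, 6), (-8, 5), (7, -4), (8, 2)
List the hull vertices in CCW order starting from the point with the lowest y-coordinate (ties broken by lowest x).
Hull (CCW) = [(7, -4), (8, 2), (0, 6), (-8, 5), (-10, 3)]

Graham scan procedure:
  1. Find the pivot p₀ = point with lowest y (tie → lowest x): (7, -4).
  2. Sort the remaining points by polar angle around p₀.
  3. Walk through sorted points, maintaining a stack; pop the top while the last three entries make a non-left turn (cross product ≤ 0).
  4. Final stack is the convex hull in CCW order: (7, -4), (8, 2), (0, 6), (-8, 5), (-10, 3).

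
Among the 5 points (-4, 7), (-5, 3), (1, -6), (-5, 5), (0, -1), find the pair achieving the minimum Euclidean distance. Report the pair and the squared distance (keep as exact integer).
Pair = ((-5, 3), (-5, 5)); squared distance = 4

Compute all C(5, 2) = 10 pairwise squared distances (x_i − x_j)² + (y_i − y_j)². The minimum is 4, attained by the pair ((-5, 3), (-5, 5)).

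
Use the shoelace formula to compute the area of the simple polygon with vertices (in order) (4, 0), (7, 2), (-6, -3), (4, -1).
Area = 21/2

Shoelace formula: Area = (1/2) |Σ_i (x_i · y_{i+1} − x_{i+1} · y_i)| (indices mod n). Compute each cross term:
  (4)(2) − (7)(0) = 8
  (7)(-3) − (-6)(2) = -9
  (-6)(-1) − (4)(-3) = 18
  (4)(0) − (4)(-1) = 4
Sum = 21, so (signed) Area = 21/2 = 21/2, |Area| = 21/2.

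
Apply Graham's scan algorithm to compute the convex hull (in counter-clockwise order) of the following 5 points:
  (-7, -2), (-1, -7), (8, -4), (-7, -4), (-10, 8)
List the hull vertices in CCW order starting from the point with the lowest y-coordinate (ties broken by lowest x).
Hull (CCW) = [(-1, -7), (8, -4), (-10, 8), (-7, -4)]

Graham scan procedure:
  1. Find the pivot p₀ = point with lowest y (tie → lowest x): (-1, -7).
  2. Sort the remaining points by polar angle around p₀.
  3. Walk through sorted points, maintaining a stack; pop the top while the last three entries make a non-left turn (cross product ≤ 0).
  4. Final stack is the convex hull in CCW order: (-1, -7), (8, -4), (-10, 8), (-7, -4).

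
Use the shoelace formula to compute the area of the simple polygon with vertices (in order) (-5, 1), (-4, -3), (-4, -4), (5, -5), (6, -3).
Area = 69/2

Shoelace formula: Area = (1/2) |Σ_i (x_i · y_{i+1} − x_{i+1} · y_i)| (indices mod n). Compute each cross term:
  (-5)(-3) − (-4)(1) = 19
  (-4)(-4) − (-4)(-3) = 4
  (-4)(-5) − (5)(-4) = 40
  (5)(-3) − (6)(-5) = 15
  (6)(1) − (-5)(-3) = -9
Sum = 69, so (signed) Area = 69/2 = 69/2, |Area| = 69/2.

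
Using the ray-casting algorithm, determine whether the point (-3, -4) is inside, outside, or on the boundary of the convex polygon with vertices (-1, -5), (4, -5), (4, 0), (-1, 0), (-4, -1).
The point (-3, -4) lies strictly outside the polygon

Cast a horizontal ray to the right from the query point and count how many polygon edges it crosses (each edge strictly once or zero times, handled with the usual half-open convention). 
Parity of crossings → even ⇒ outside.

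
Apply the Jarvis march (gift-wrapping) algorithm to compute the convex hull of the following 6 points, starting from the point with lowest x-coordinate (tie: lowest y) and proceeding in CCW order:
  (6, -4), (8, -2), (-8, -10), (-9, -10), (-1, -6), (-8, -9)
Hull (CCW) = [(-9, -10), (-8, -10), (6, -4), (8, -2), (-8, -9)]

Jarvis march: at each step, from the current hull vertex p, select the next vertex q as the point such that every other point lies strictly to the left of (or on) the directed line p → q. (Equivalently: for every other point r, the cross product (q − p) × (r − p) ≥ 0.)
Starting point (lowest x, tie lowest y): (-9, -10). Wrap until returning to start. Resulting hull: (-9, -10), (-8, -10), (6, -4), (8, -2), (-8, -9).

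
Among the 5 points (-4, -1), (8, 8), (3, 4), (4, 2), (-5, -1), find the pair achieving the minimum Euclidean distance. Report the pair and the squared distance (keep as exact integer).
Pair = ((-4, -1), (-5, -1)); squared distance = 1

Compute all C(5, 2) = 10 pairwise squared distances (x_i − x_j)² + (y_i − y_j)². The minimum is 1, attained by the pair ((-4, -1), (-5, -1)).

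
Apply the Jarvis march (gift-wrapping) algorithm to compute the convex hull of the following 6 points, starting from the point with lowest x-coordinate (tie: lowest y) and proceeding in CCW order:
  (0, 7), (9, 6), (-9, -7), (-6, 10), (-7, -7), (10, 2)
Hull (CCW) = [(-9, -7), (-7, -7), (10, 2), (9, 6), (-6, 10)]

Jarvis march: at each step, from the current hull vertex p, select the next vertex q as the point such that every other point lies strictly to the left of (or on) the directed line p → q. (Equivalently: for every other point r, the cross product (q − p) × (r − p) ≥ 0.)
Starting point (lowest x, tie lowest y): (-9, -7). Wrap until returning to start. Resulting hull: (-9, -7), (-7, -7), (10, 2), (9, 6), (-6, 10).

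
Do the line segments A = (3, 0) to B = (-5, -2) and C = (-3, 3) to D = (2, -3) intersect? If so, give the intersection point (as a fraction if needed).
Yes; intersection at (3/29, -21/29) (t = 21/58 on AB, s = 18/29 on CD)

Parametrize AB as A + t(B − A) = (3 + -8 t, 0 + -2 t) and CD as C + s(D − C) = (-3 + 5 s, 3 + -6 s). Solve the linear system for (t, s). Determinant = -58 ≠ 0, so a unique intersection of the containing lines exists. Solution: t = 21/58, s = 18/29 — both in [0, 1], so the segments cross. Intersection point: (3/29, -21/29).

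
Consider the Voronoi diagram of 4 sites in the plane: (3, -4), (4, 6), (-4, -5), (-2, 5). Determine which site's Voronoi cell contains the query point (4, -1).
Nearest site = (3, -4)

The Voronoi cell of site s contains exactly those query points closer to s than to any other site. Compute squared distances from q = (4, -1) to each site:
  (3 − 4)² + (-4 − -1)² = 10
  (4 − 4)² + (6 − -1)² = 49
  (-2 − 4)² + (5 − -1)² = 72
  (-4 − 4)² + (-5 − -1)² = 80
Minimum is attained by (3, -4), so q lies in its Voronoi cell.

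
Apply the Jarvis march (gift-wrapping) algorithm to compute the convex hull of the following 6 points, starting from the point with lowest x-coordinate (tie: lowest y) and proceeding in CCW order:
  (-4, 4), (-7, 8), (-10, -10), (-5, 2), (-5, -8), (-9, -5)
Hull (CCW) = [(-10, -10), (-5, -8), (-4, 4), (-7, 8)]

Jarvis march: at each step, from the current hull vertex p, select the next vertex q as the point such that every other point lies strictly to the left of (or on) the directed line p → q. (Equivalently: for every other point r, the cross product (q − p) × (r − p) ≥ 0.)
Starting point (lowest x, tie lowest y): (-10, -10). Wrap until returning to start. Resulting hull: (-10, -10), (-5, -8), (-4, 4), (-7, 8).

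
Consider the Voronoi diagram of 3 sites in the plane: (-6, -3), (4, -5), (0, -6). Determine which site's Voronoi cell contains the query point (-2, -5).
Nearest site = (0, -6)

The Voronoi cell of site s contains exactly those query points closer to s than to any other site. Compute squared distances from q = (-2, -5) to each site:
  (0 − -2)² + (-6 − -5)² = 5
  (-6 − -2)² + (-3 − -5)² = 20
  (4 − -2)² + (-5 − -5)² = 36
Minimum is attained by (0, -6), so q lies in its Voronoi cell.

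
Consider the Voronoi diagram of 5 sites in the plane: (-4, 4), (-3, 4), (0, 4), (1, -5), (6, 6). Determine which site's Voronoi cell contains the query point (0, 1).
Nearest site = (0, 4)

The Voronoi cell of site s contains exactly those query points closer to s than to any other site. Compute squared distances from q = (0, 1) to each site:
  (0 − 0)² + (4 − 1)² = 9
  (-3 − 0)² + (4 − 1)² = 18
  (-4 − 0)² + (4 − 1)² = 25
  (1 − 0)² + (-5 − 1)² = 37
  (6 − 0)² + (6 − 1)² = 61
Minimum is attained by (0, 4), so q lies in its Voronoi cell.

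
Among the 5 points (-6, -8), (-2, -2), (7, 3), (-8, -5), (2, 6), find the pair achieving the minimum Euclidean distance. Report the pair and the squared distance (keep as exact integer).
Pair = ((-6, -8), (-8, -5)); squared distance = 13

Compute all C(5, 2) = 10 pairwise squared distances (x_i − x_j)² + (y_i − y_j)². The minimum is 13, attained by the pair ((-6, -8), (-8, -5)).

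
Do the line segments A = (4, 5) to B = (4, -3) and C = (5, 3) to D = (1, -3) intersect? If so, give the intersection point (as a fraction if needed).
Yes; intersection at (4, 3/2) (t = 7/16 on AB, s = 1/4 on CD)

Parametrize AB as A + t(B − A) = (4 + 0 t, 5 + -8 t) and CD as C + s(D − C) = (5 + -4 s, 3 + -6 s). Solve the linear system for (t, s). Determinant = 32 ≠ 0, so a unique intersection of the containing lines exists. Solution: t = 7/16, s = 1/4 — both in [0, 1], so the segments cross. Intersection point: (4, 3/2).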